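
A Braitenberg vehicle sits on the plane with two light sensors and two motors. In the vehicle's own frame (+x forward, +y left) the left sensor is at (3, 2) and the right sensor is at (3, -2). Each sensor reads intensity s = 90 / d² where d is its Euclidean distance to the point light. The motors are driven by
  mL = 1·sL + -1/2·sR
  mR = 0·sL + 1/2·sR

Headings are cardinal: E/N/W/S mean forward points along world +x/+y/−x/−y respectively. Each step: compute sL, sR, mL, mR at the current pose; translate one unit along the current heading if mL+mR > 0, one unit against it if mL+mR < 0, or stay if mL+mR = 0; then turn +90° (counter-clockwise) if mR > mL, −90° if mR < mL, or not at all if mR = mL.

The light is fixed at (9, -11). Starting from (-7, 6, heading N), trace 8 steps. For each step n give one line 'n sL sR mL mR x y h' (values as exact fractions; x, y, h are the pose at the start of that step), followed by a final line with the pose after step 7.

n=0: pose=(-7,6,N); sL=45/362, sR=45/298; mL=5265/107876, mR=45/596; mL+mR=45/362 → advance +1; mR−mL=720/26969 → turn +1·90°
n=1: pose=(-7,7,W); sL=90/617, sR=90/761; mL=40725/469537, mR=45/761; mL+mR=90/617 → advance +1; mR−mL=-12960/469537 → turn -1·90°
n=2: pose=(-8,7,N); sL=45/401, sR=5/37; mL=1325/29674, mR=5/74; mL+mR=45/401 → advance +1; mR−mL=340/14837 → turn +1·90°
n=3: pose=(-8,8,W); sL=90/689, sR=90/841; mL=44685/579449, mR=45/841; mL+mR=90/689 → advance +1; mR−mL=-13680/579449 → turn -1·90°
n=4: pose=(-9,8,N); sL=45/442, sR=9/74; mL=1341/32708, mR=9/148; mL+mR=45/442 → advance +1; mR−mL=162/8177 → turn +1·90°
n=5: pose=(-9,9,W); sL=2/17, sR=18/185; mL=217/3145, mR=9/185; mL+mR=2/17 → advance +1; mR−mL=-64/3145 → turn -1·90°
n=6: pose=(-10,9,N); sL=9/97, sR=45/409; mL=2997/79346, mR=45/818; mL+mR=9/97 → advance +1; mR−mL=684/39673 → turn +1·90°
n=7: pose=(-10,10,W); sL=18/169, sR=90/1013; mL=10629/171197, mR=45/1013; mL+mR=18/169 → advance +1; mR−mL=-3024/171197 → turn -1·90°

0 45/362 45/298 5265/107876 45/596 -7 6 N
1 90/617 90/761 40725/469537 45/761 -7 7 W
2 45/401 5/37 1325/29674 5/74 -8 7 N
3 90/689 90/841 44685/579449 45/841 -8 8 W
4 45/442 9/74 1341/32708 9/148 -9 8 N
5 2/17 18/185 217/3145 9/185 -9 9 W
6 9/97 45/409 2997/79346 45/818 -10 9 N
7 18/169 90/1013 10629/171197 45/1013 -10 10 W
final -11 10 N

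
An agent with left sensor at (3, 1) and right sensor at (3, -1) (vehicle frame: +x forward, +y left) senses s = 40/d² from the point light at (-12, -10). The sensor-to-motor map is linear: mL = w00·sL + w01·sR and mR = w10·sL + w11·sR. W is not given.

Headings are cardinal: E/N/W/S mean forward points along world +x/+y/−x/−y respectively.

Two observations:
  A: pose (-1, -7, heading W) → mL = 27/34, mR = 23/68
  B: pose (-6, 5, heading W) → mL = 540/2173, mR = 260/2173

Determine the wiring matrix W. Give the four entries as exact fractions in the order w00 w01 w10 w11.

obs A: pose=(-1,-7,W) → sL=10/17, sR=1/2, mL=27/34, mR=23/68
obs B: pose=(-6,5,W) → sL=8/41, sR=8/53, mL=540/2173, mR=260/2173
sensor matrix S = [[10/17, 1/2], [8/41, 8/53]]; det S = -324/36941
solve [mL_A; mL_B] = S·[w00; w01] and [mR_A; mR_B] = S·[w10; w11]:
  w00 = 1/2, w01 = 1, w10 = 1, w11 = -1/2

1/2 1 1 -1/2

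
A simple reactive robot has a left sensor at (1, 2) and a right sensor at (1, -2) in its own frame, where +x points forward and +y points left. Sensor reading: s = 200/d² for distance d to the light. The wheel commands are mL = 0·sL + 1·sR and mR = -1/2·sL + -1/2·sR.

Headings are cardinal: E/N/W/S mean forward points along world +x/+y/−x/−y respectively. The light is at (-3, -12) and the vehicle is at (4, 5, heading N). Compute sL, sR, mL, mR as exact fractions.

200/349 40/81 40/81 -15080/28269

left sensor world pos  = (2, 6); dL² = 349
right sensor world pos = (6, 6); dR² = 405
sL = 200/349 = 200/349
sR = 200/405 = 40/81
mL = 0·sL + 1·sR = 40/81
mR = -1/2·sL + -1/2·sR = -15080/28269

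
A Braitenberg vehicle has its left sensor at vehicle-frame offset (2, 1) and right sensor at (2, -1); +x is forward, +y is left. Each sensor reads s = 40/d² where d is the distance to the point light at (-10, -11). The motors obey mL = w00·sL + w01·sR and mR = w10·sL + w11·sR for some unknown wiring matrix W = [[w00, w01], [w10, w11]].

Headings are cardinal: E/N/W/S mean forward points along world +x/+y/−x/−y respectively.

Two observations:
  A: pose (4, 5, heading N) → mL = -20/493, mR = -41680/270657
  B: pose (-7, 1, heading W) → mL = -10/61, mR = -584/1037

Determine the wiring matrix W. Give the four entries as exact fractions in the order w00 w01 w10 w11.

obs A: pose=(4,5,N) → sL=40/493, sR=40/549, mL=-20/493, mR=-41680/270657
obs B: pose=(-7,1,W) → sL=20/61, sR=4/17, mL=-10/61, mR=-584/1037
sensor matrix S = [[40/493, 40/549], [20/61, 4/17]]; det S = -1346560/280671309
solve [mL_A; mL_B] = S·[w00; w01] and [mR_A; mR_B] = S·[w10; w11]:
  w00 = -1/2, w01 = 0, w10 = -1, w11 = -1

-1/2 0 -1 -1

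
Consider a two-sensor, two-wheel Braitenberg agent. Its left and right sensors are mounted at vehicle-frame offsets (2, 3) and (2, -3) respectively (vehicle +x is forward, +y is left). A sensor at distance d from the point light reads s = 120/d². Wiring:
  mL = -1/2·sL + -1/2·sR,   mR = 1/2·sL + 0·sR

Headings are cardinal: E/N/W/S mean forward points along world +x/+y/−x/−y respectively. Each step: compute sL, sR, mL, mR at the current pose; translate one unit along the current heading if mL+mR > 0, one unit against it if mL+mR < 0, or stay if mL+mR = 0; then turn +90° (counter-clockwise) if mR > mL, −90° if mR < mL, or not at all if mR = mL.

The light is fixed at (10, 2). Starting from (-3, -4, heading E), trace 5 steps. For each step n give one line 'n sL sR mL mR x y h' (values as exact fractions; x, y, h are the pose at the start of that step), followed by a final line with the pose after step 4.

0 12/13 60/101 -996/1313 6/13 -3 -4 E
1 24/61 120/137 -5304/8357 12/61 -4 -4 N
2 30/89 15/34 -2355/6052 15/89 -4 -5 W
3 120/181 120/337 -31080/60997 60/181 -3 -5 S
4 12/13 60/101 -996/1313 6/13 -3 -4 E
final -4 -4 N

n=0: pose=(-3,-4,E); sL=12/13, sR=60/101; mL=-996/1313, mR=6/13; mL+mR=-30/101 → advance -1; mR−mL=1602/1313 → turn +1·90°
n=1: pose=(-4,-4,N); sL=24/61, sR=120/137; mL=-5304/8357, mR=12/61; mL+mR=-60/137 → advance -1; mR−mL=6948/8357 → turn +1·90°
n=2: pose=(-4,-5,W); sL=30/89, sR=15/34; mL=-2355/6052, mR=15/89; mL+mR=-15/68 → advance -1; mR−mL=3375/6052 → turn +1·90°
n=3: pose=(-3,-5,S); sL=120/181, sR=120/337; mL=-31080/60997, mR=60/181; mL+mR=-60/337 → advance -1; mR−mL=51300/60997 → turn +1·90°
n=4: pose=(-3,-4,E); sL=12/13, sR=60/101; mL=-996/1313, mR=6/13; mL+mR=-30/101 → advance -1; mR−mL=1602/1313 → turn +1·90°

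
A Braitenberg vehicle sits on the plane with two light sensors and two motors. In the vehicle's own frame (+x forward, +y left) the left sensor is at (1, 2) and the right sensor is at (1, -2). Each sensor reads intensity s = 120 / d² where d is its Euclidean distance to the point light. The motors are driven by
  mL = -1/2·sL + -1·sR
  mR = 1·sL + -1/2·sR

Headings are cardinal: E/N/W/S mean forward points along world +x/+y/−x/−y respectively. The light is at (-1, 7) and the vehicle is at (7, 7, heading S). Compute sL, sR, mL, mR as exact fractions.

120/101 120/37 -14340/3737 -1620/3737

left sensor world pos  = (9, 6); dL² = 101
right sensor world pos = (5, 6); dR² = 37
sL = 120/101 = 120/101
sR = 120/37 = 120/37
mL = -1/2·sL + -1·sR = -14340/3737
mR = 1·sL + -1/2·sR = -1620/3737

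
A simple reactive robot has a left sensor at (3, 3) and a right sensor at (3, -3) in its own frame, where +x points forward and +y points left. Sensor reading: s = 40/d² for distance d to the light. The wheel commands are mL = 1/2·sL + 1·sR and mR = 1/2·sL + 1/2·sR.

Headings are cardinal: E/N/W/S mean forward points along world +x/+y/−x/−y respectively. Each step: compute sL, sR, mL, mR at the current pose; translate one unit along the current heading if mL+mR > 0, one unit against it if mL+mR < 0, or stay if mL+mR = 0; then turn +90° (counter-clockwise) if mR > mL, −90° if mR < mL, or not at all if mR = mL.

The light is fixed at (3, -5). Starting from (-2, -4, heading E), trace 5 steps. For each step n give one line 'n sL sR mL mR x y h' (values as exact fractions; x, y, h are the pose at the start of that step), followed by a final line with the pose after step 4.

0 2 5 6 7/2 -2 -4 E
1 8 40/53 252/53 232/53 -1 -4 S
2 20/29 20/29 30/29 20/29 -1 -5 W
3 40/73 40/13 3180/949 1720/949 -2 -5 N
4 2 5 6 7/2 -2 -4 E
final -1 -4 S

n=0: pose=(-2,-4,E); sL=2, sR=5; mL=6, mR=7/2; mL+mR=19/2 → advance +1; mR−mL=-5/2 → turn -1·90°
n=1: pose=(-1,-4,S); sL=8, sR=40/53; mL=252/53, mR=232/53; mL+mR=484/53 → advance +1; mR−mL=-20/53 → turn -1·90°
n=2: pose=(-1,-5,W); sL=20/29, sR=20/29; mL=30/29, mR=20/29; mL+mR=50/29 → advance +1; mR−mL=-10/29 → turn -1·90°
n=3: pose=(-2,-5,N); sL=40/73, sR=40/13; mL=3180/949, mR=1720/949; mL+mR=4900/949 → advance +1; mR−mL=-20/13 → turn -1·90°
n=4: pose=(-2,-4,E); sL=2, sR=5; mL=6, mR=7/2; mL+mR=19/2 → advance +1; mR−mL=-5/2 → turn -1·90°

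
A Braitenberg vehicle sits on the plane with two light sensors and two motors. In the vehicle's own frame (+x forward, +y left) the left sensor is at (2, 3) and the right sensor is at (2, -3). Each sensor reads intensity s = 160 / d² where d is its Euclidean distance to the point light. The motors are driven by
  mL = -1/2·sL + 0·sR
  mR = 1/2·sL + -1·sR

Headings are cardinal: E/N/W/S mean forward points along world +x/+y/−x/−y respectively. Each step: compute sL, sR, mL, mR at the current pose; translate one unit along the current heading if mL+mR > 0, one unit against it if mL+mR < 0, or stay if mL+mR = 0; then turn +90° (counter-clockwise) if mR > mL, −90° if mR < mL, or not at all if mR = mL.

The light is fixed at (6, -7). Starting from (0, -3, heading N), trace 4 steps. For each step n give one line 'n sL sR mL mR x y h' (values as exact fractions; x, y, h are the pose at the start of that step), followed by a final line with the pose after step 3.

0 160/117 32/9 -80/117 -112/39 0 -3 N
1 40/13 10 -20/13 -110/13 0 -4 E
2 160/17 160/101 -80/17 5360/1717 -1 -4 S
3 80/37 80/13 -40/37 -2440/481 -1 -3 E
final -2 -3 S

n=0: pose=(0,-3,N); sL=160/117, sR=32/9; mL=-80/117, mR=-112/39; mL+mR=-32/9 → advance -1; mR−mL=-256/117 → turn -1·90°
n=1: pose=(0,-4,E); sL=40/13, sR=10; mL=-20/13, mR=-110/13; mL+mR=-10 → advance -1; mR−mL=-90/13 → turn -1·90°
n=2: pose=(-1,-4,S); sL=160/17, sR=160/101; mL=-80/17, mR=5360/1717; mL+mR=-160/101 → advance -1; mR−mL=13440/1717 → turn +1·90°
n=3: pose=(-1,-3,E); sL=80/37, sR=80/13; mL=-40/37, mR=-2440/481; mL+mR=-80/13 → advance -1; mR−mL=-1920/481 → turn -1·90°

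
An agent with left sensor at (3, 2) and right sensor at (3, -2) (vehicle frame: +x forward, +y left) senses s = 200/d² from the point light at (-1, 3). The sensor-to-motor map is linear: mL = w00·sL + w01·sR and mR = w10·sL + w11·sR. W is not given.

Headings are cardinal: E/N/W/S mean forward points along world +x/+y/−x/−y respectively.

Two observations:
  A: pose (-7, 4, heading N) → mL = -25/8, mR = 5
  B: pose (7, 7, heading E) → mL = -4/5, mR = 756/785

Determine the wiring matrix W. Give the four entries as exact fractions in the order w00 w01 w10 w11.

obs A: pose=(-7,4,N) → sL=5/2, sR=25/4, mL=-25/8, mR=5
obs B: pose=(7,7,E) → sL=200/157, sR=8/5, mL=-4/5, mR=756/785
sensor matrix S = [[5/2, 25/4], [200/157, 8/5]]; det S = -622/157
solve [mL_A; mL_B] = S·[w00; w01] and [mR_A; mR_B] = S·[w10; w11]:
  w00 = 0, w01 = -1/2, w10 = -1/2, w11 = 1

0 -1/2 -1/2 1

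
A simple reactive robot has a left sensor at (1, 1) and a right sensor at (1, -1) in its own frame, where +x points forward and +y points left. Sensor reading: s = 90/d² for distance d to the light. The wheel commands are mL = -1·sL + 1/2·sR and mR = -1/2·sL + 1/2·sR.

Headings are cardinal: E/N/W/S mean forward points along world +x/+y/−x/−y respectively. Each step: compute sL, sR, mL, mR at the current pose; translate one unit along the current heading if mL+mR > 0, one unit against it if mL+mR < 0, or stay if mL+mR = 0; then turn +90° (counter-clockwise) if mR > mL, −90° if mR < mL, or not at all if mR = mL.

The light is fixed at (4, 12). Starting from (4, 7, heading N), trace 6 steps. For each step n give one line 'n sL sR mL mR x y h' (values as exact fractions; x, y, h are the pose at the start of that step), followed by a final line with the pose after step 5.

n=0: pose=(4,7,N); sL=90/17, sR=90/17; mL=-45/17, mR=0; mL+mR=-45/17 → advance -1; mR−mL=45/17 → turn +1·90°
n=1: pose=(4,6,W); sL=9/5, sR=45/13; mL=-9/130, mR=54/65; mL+mR=99/130 → advance +1; mR−mL=9/10 → turn +1·90°
n=2: pose=(3,6,S); sL=90/49, sR=90/53; mL=-2565/2597, mR=-180/2597; mL+mR=-2745/2597 → advance -1; mR−mL=45/49 → turn +1·90°
n=3: pose=(3,7,E); sL=45/8, sR=5/2; mL=-35/8, mR=-25/16; mL+mR=-95/16 → advance -1; mR−mL=45/16 → turn +1·90°
n=4: pose=(2,7,N); sL=18/5, sR=90/17; mL=-81/85, mR=72/85; mL+mR=-9/85 → advance -1; mR−mL=9/5 → turn +1·90°
n=5: pose=(2,6,W); sL=45/29, sR=45/17; mL=-225/986, mR=270/493; mL+mR=315/986 → advance +1; mR−mL=45/58 → turn +1·90°

0 90/17 90/17 -45/17 0 4 7 N
1 9/5 45/13 -9/130 54/65 4 6 W
2 90/49 90/53 -2565/2597 -180/2597 3 6 S
3 45/8 5/2 -35/8 -25/16 3 7 E
4 18/5 90/17 -81/85 72/85 2 7 N
5 45/29 45/17 -225/986 270/493 2 6 W
final 1 6 S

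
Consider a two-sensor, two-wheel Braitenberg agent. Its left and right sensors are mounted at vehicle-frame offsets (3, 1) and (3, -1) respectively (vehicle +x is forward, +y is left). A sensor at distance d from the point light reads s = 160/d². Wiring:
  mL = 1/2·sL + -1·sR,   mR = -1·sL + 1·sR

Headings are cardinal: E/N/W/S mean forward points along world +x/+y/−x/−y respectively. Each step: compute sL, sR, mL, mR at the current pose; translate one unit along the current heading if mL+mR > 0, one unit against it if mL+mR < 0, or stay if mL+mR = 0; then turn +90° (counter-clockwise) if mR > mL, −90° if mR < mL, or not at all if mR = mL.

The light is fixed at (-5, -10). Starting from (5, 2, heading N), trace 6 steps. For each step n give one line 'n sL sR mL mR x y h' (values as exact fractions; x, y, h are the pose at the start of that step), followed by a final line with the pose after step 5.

n=0: pose=(5,2,N); sL=80/153, sR=80/173; mL=-5320/26469, mR=-1600/26469; mL+mR=-40/153 → advance -1; mR−mL=1240/8823 → turn +1·90°
n=1: pose=(5,1,W); sL=160/149, sR=160/193; mL=-8400/28757, mR=-7040/28757; mL+mR=-80/149 → advance -1; mR−mL=1360/28757 → turn +1·90°
n=2: pose=(6,1,S); sL=10/13, sR=40/41; mL=-315/533, mR=110/533; mL+mR=-5/13 → advance -1; mR−mL=425/533 → turn +1·90°
n=3: pose=(6,2,E); sL=32/73, sR=160/317; mL=-6608/23141, mR=1536/23141; mL+mR=-16/73 → advance -1; mR−mL=8144/23141 → turn +1·90°
n=4: pose=(5,2,N); sL=80/153, sR=80/173; mL=-5320/26469, mR=-1600/26469; mL+mR=-40/153 → advance -1; mR−mL=1240/8823 → turn +1·90°
n=5: pose=(5,1,W); sL=160/149, sR=160/193; mL=-8400/28757, mR=-7040/28757; mL+mR=-80/149 → advance -1; mR−mL=1360/28757 → turn +1·90°

0 80/153 80/173 -5320/26469 -1600/26469 5 2 N
1 160/149 160/193 -8400/28757 -7040/28757 5 1 W
2 10/13 40/41 -315/533 110/533 6 1 S
3 32/73 160/317 -6608/23141 1536/23141 6 2 E
4 80/153 80/173 -5320/26469 -1600/26469 5 2 N
5 160/149 160/193 -8400/28757 -7040/28757 5 1 W
final 6 1 S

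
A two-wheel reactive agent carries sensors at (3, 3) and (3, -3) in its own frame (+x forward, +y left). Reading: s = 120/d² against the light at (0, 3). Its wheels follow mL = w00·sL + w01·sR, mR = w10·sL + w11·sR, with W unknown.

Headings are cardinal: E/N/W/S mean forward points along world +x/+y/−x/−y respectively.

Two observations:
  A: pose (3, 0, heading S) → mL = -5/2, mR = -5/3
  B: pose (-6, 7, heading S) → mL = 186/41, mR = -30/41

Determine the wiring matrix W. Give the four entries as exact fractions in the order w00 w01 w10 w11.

1/2 -1 0 -1/2

obs A: pose=(3,0,S) → sL=5/3, sR=10/3, mL=-5/2, mR=-5/3
obs B: pose=(-6,7,S) → sL=12, sR=60/41, mL=186/41, mR=-30/41
sensor matrix S = [[5/3, 10/3], [12, 60/41]]; det S = -1540/41
solve [mL_A; mL_B] = S·[w00; w01] and [mR_A; mR_B] = S·[w10; w11]:
  w00 = 1/2, w01 = -1, w10 = 0, w11 = -1/2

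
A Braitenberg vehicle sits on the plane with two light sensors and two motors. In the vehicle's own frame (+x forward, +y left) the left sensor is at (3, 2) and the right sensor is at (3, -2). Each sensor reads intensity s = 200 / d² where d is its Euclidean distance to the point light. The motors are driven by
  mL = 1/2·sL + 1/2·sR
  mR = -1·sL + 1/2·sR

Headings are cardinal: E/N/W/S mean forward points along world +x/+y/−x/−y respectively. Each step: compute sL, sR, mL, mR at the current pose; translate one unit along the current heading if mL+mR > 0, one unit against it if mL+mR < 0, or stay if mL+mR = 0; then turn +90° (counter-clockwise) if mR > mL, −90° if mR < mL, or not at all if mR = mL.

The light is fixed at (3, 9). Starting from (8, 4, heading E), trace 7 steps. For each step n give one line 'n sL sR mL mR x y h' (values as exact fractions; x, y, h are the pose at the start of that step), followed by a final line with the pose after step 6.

0 200/73 200/113 18600/8249 -15300/8249 8 4 E
1 25/16 5/2 65/32 -5/16 9 4 S
2 200/73 8 392/73 92/73 9 3 W
3 100/9 100/29 1900/261 -2450/261 8 3 N
4 200/89 40/29 4680/2581 -4020/2581 8 2 E
5 50/41 50/29 1750/1189 -425/1189 9 2 S
6 200/109 40/9 3080/981 380/981 9 1 W
final 8 1 N

n=0: pose=(8,4,E); sL=200/73, sR=200/113; mL=18600/8249, mR=-15300/8249; mL+mR=3300/8249 → advance +1; mR−mL=-300/73 → turn -1·90°
n=1: pose=(9,4,S); sL=25/16, sR=5/2; mL=65/32, mR=-5/16; mL+mR=55/32 → advance +1; mR−mL=-75/32 → turn -1·90°
n=2: pose=(9,3,W); sL=200/73, sR=8; mL=392/73, mR=92/73; mL+mR=484/73 → advance +1; mR−mL=-300/73 → turn -1·90°
n=3: pose=(8,3,N); sL=100/9, sR=100/29; mL=1900/261, mR=-2450/261; mL+mR=-550/261 → advance -1; mR−mL=-50/3 → turn -1·90°
n=4: pose=(8,2,E); sL=200/89, sR=40/29; mL=4680/2581, mR=-4020/2581; mL+mR=660/2581 → advance +1; mR−mL=-300/89 → turn -1·90°
n=5: pose=(9,2,S); sL=50/41, sR=50/29; mL=1750/1189, mR=-425/1189; mL+mR=1325/1189 → advance +1; mR−mL=-75/41 → turn -1·90°
n=6: pose=(9,1,W); sL=200/109, sR=40/9; mL=3080/981, mR=380/981; mL+mR=3460/981 → advance +1; mR−mL=-300/109 → turn -1·90°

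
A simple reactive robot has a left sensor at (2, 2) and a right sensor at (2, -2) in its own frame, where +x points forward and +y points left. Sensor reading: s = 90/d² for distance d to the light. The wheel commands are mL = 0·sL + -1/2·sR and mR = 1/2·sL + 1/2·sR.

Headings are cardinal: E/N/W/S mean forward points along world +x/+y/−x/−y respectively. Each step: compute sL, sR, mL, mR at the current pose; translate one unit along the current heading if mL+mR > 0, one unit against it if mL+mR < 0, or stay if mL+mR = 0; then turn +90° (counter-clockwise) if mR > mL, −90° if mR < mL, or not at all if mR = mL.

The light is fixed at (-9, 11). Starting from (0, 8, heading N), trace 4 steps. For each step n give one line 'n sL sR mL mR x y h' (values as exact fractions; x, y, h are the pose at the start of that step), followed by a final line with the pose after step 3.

0 9/5 45/61 -45/122 387/305 0 8 N
1 18/13 90/49 -45/49 1026/637 0 9 W
2 45/58 45/26 -45/52 945/754 -1 9 S
3 90/101 18/25 -9/25 2034/2525 -1 8 E
final 0 8 N

n=0: pose=(0,8,N); sL=9/5, sR=45/61; mL=-45/122, mR=387/305; mL+mR=9/10 → advance +1; mR−mL=999/610 → turn +1·90°
n=1: pose=(0,9,W); sL=18/13, sR=90/49; mL=-45/49, mR=1026/637; mL+mR=9/13 → advance +1; mR−mL=1611/637 → turn +1·90°
n=2: pose=(-1,9,S); sL=45/58, sR=45/26; mL=-45/52, mR=945/754; mL+mR=45/116 → advance +1; mR−mL=3195/1508 → turn +1·90°
n=3: pose=(-1,8,E); sL=90/101, sR=18/25; mL=-9/25, mR=2034/2525; mL+mR=45/101 → advance +1; mR−mL=2943/2525 → turn +1·90°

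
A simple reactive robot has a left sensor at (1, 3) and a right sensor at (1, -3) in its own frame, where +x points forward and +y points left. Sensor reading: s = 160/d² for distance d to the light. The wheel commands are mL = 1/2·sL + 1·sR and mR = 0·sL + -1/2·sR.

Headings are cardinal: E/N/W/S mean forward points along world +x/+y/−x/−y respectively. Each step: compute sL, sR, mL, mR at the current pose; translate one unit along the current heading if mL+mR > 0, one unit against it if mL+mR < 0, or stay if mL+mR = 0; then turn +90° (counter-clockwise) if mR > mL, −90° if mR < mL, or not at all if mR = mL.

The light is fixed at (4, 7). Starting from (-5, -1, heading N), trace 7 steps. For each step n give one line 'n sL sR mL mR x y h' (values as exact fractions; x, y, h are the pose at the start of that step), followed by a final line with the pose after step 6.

n=0: pose=(-5,-1,N); sL=160/193, sR=32/17; mL=7536/3281, mR=-16/17; mL+mR=4448/3281 → advance +1; mR−mL=-10624/3281 → turn -1·90°
n=1: pose=(-5,0,E); sL=2, sR=40/41; mL=81/41, mR=-20/41; mL+mR=61/41 → advance +1; mR−mL=-101/41 → turn -1·90°
n=2: pose=(-4,0,S); sL=160/89, sR=32/37; mL=5808/3293, mR=-16/37; mL+mR=4384/3293 → advance +1; mR−mL=-7232/3293 → turn -1·90°
n=3: pose=(-4,-1,W); sL=80/101, sR=80/53; mL=10200/5353, mR=-40/53; mL+mR=6160/5353 → advance +1; mR−mL=-14240/5353 → turn -1·90°
n=4: pose=(-5,-1,N); sL=160/193, sR=32/17; mL=7536/3281, mR=-16/17; mL+mR=4448/3281 → advance +1; mR−mL=-10624/3281 → turn -1·90°
n=5: pose=(-5,0,E); sL=2, sR=40/41; mL=81/41, mR=-20/41; mL+mR=61/41 → advance +1; mR−mL=-101/41 → turn -1·90°
n=6: pose=(-4,0,S); sL=160/89, sR=32/37; mL=5808/3293, mR=-16/37; mL+mR=4384/3293 → advance +1; mR−mL=-7232/3293 → turn -1·90°

0 160/193 32/17 7536/3281 -16/17 -5 -1 N
1 2 40/41 81/41 -20/41 -5 0 E
2 160/89 32/37 5808/3293 -16/37 -4 0 S
3 80/101 80/53 10200/5353 -40/53 -4 -1 W
4 160/193 32/17 7536/3281 -16/17 -5 -1 N
5 2 40/41 81/41 -20/41 -5 0 E
6 160/89 32/37 5808/3293 -16/37 -4 0 S
final -4 -1 W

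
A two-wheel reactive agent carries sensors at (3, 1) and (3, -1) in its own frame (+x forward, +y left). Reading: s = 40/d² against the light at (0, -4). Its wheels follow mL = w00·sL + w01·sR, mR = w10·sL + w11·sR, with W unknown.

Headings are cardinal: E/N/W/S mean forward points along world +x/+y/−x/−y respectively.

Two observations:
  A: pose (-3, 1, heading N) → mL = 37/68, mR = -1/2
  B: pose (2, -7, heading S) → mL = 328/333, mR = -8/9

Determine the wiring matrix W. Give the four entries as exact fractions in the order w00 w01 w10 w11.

1/2 1/2 -1 0

obs A: pose=(-3,1,N) → sL=1/2, sR=10/17, mL=37/68, mR=-1/2
obs B: pose=(2,-7,S) → sL=8/9, sR=40/37, mL=328/333, mR=-8/9
sensor matrix S = [[1/2, 10/17], [8/9, 40/37]]; det S = 100/5661
solve [mL_A; mL_B] = S·[w00; w01] and [mR_A; mR_B] = S·[w10; w11]:
  w00 = 1/2, w01 = 1/2, w10 = -1, w11 = 0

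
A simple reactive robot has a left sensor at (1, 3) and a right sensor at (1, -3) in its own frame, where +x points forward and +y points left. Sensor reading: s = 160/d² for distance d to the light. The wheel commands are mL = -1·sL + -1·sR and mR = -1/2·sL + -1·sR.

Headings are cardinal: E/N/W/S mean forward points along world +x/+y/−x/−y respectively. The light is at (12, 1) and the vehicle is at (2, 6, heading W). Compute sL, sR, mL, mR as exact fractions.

32/25 32/37 -1984/925 -1392/925

left sensor world pos  = (1, 3); dL² = 125
right sensor world pos = (1, 9); dR² = 185
sL = 160/125 = 32/25
sR = 160/185 = 32/37
mL = -1·sL + -1·sR = -1984/925
mR = -1/2·sL + -1·sR = -1392/925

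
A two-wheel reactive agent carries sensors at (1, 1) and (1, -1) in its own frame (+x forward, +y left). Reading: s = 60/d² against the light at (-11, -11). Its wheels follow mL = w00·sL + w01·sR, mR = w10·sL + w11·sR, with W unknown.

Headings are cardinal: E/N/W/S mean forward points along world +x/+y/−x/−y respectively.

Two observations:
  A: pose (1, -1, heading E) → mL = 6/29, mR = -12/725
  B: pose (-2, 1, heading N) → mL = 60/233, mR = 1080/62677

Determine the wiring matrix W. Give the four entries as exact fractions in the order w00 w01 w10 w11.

obs A: pose=(1,-1,E) → sL=6/29, sR=6/25, mL=6/29, mR=-12/725
obs B: pose=(-2,1,N) → sL=60/233, sR=60/269, mL=60/233, mR=1080/62677
sensor matrix S = [[6/29, 6/25], [60/233, 60/269]]; det S = -142272/9088165
solve [mL_A; mL_B] = S·[w00; w01] and [mR_A; mR_B] = S·[w10; w11]:
  w00 = 1, w01 = 0, w10 = 1/2, w11 = -1/2

1 0 1/2 -1/2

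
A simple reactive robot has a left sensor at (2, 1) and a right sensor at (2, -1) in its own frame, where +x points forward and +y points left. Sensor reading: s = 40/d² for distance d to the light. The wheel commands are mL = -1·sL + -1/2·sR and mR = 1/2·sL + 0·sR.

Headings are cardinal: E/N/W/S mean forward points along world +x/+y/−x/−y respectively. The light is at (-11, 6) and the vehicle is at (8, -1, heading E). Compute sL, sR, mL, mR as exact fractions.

left sensor world pos  = (10, 0); dL² = 477
right sensor world pos = (10, -2); dR² = 505
sL = 40/477 = 40/477
sR = 40/505 = 8/101
mL = -1·sL + -1/2·sR = -5948/48177
mR = 1/2·sL + 0·sR = 20/477

40/477 8/101 -5948/48177 20/477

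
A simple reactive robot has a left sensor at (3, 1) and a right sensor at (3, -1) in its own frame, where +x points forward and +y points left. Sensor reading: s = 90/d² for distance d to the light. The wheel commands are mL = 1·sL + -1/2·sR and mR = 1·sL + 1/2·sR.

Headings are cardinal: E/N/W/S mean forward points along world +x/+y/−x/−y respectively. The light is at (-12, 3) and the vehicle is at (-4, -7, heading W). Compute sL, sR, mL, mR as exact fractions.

left sensor world pos  = (-7, -8); dL² = 146
right sensor world pos = (-7, -6); dR² = 106
sL = 90/146 = 45/73
sR = 90/106 = 45/53
mL = 1·sL + -1/2·sR = 1485/7738
mR = 1·sL + 1/2·sR = 8055/7738

45/73 45/53 1485/7738 8055/7738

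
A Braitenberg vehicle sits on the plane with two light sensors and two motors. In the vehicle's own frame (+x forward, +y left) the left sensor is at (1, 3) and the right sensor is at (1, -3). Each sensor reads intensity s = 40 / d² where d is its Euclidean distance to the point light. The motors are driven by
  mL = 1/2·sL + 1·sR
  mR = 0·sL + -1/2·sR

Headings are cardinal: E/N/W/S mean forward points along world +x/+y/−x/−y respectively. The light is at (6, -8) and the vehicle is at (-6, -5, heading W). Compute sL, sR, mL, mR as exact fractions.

40/169 8/41 2172/6929 -4/41

left sensor world pos  = (-7, -8); dL² = 169
right sensor world pos = (-7, -2); dR² = 205
sL = 40/169 = 40/169
sR = 40/205 = 8/41
mL = 1/2·sL + 1·sR = 2172/6929
mR = 0·sL + -1/2·sR = -4/41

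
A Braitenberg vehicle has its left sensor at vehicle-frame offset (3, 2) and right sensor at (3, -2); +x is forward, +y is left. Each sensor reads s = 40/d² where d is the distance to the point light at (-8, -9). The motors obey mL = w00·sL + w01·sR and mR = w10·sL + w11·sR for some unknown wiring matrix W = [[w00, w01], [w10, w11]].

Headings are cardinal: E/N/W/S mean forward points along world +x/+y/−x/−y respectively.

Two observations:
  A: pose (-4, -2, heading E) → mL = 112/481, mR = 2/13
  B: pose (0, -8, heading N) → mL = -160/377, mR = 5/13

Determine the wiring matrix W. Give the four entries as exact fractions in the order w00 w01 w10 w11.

obs A: pose=(-4,-2,E) → sL=4/13, sR=20/37, mL=112/481, mR=2/13
obs B: pose=(0,-8,N) → sL=10/13, sR=10/29, mL=-160/377, mR=5/13
sensor matrix S = [[4/13, 20/37], [10/13, 10/29]]; det S = -4320/13949
solve [mL_A; mL_B] = S·[w00; w01] and [mR_A; mR_B] = S·[w10; w11]:
  w00 = -1, w01 = 1, w10 = 1/2, w11 = 0

-1 1 1/2 0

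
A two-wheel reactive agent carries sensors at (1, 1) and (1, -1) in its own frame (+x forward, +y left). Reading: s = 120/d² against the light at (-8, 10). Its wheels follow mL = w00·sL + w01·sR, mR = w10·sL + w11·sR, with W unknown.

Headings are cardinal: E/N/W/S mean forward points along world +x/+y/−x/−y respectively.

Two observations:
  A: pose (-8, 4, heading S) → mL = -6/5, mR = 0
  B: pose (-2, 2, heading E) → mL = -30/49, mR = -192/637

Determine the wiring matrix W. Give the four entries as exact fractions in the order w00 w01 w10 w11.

obs A: pose=(-8,4,S) → sL=12/5, sR=12/5, mL=-6/5, mR=0
obs B: pose=(-2,2,E) → sL=60/49, sR=12/13, mL=-30/49, mR=-192/637
sensor matrix S = [[12/5, 12/5], [60/49, 12/13]]; det S = -2304/3185
solve [mL_A; mL_B] = S·[w00; w01] and [mR_A; mR_B] = S·[w10; w11]:
  w00 = -1/2, w01 = 0, w10 = -1, w11 = 1

-1/2 0 -1 1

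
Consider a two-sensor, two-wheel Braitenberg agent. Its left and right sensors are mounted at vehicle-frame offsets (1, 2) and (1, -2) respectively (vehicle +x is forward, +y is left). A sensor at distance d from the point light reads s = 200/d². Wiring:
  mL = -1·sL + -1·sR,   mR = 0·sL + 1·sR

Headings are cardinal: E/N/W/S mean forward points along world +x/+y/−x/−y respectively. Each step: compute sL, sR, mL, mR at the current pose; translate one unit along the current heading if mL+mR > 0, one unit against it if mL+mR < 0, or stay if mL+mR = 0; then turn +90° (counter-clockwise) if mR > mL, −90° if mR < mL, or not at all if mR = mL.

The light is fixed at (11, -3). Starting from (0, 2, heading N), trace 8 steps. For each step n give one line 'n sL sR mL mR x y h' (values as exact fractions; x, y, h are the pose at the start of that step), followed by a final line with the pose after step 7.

n=0: pose=(0,2,N); sL=40/41, sR=200/117; mL=-12880/4797, mR=200/117; mL+mR=-40/41 → advance -1; mR−mL=21080/4797 → turn +1·90°
n=1: pose=(0,1,W); sL=50/37, sR=10/9; mL=-820/333, mR=10/9; mL+mR=-50/37 → advance -1; mR−mL=1190/333 → turn +1·90°
n=2: pose=(1,1,S); sL=200/73, sR=200/153; mL=-45200/11169, mR=200/153; mL+mR=-200/73 → advance -1; mR−mL=59800/11169 → turn +1·90°
n=3: pose=(1,2,E); sL=20/13, sR=20/9; mL=-440/117, mR=20/9; mL+mR=-20/13 → advance -1; mR−mL=700/117 → turn +1·90°
n=4: pose=(0,2,N); sL=40/41, sR=200/117; mL=-12880/4797, mR=200/117; mL+mR=-40/41 → advance -1; mR−mL=21080/4797 → turn +1·90°
n=5: pose=(0,1,W); sL=50/37, sR=10/9; mL=-820/333, mR=10/9; mL+mR=-50/37 → advance -1; mR−mL=1190/333 → turn +1·90°
n=6: pose=(1,1,S); sL=200/73, sR=200/153; mL=-45200/11169, mR=200/153; mL+mR=-200/73 → advance -1; mR−mL=59800/11169 → turn +1·90°
n=7: pose=(1,2,E); sL=20/13, sR=20/9; mL=-440/117, mR=20/9; mL+mR=-20/13 → advance -1; mR−mL=700/117 → turn +1·90°

0 40/41 200/117 -12880/4797 200/117 0 2 N
1 50/37 10/9 -820/333 10/9 0 1 W
2 200/73 200/153 -45200/11169 200/153 1 1 S
3 20/13 20/9 -440/117 20/9 1 2 E
4 40/41 200/117 -12880/4797 200/117 0 2 N
5 50/37 10/9 -820/333 10/9 0 1 W
6 200/73 200/153 -45200/11169 200/153 1 1 S
7 20/13 20/9 -440/117 20/9 1 2 E
final 0 2 N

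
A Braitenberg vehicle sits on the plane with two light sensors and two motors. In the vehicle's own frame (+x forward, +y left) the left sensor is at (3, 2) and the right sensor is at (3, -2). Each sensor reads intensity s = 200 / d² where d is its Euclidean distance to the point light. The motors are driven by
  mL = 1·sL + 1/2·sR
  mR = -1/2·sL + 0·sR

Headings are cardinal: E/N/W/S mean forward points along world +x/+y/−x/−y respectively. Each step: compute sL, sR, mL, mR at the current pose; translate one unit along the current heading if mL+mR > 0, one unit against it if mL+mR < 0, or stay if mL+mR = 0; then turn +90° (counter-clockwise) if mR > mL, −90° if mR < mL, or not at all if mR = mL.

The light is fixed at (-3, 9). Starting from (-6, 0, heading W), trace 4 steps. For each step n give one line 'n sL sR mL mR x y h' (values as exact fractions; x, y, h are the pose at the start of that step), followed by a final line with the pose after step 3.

n=0: pose=(-6,0,W); sL=200/157, sR=40/17; mL=6540/2669, mR=-100/157; mL+mR=4840/2669 → advance +1; mR−mL=-8240/2669 → turn -1·90°
n=1: pose=(-7,0,N); sL=25/9, sR=5; mL=95/18, mR=-25/18; mL+mR=35/9 → advance +1; mR−mL=-20/3 → turn -1·90°
n=2: pose=(-7,1,E); sL=200/37, sR=200/101; mL=23900/3737, mR=-100/37; mL+mR=13800/3737 → advance +1; mR−mL=-34000/3737 → turn -1·90°
n=3: pose=(-6,1,S); sL=100/61, sR=100/73; mL=10350/4453, mR=-50/61; mL+mR=6700/4453 → advance +1; mR−mL=-14000/4453 → turn -1·90°

0 200/157 40/17 6540/2669 -100/157 -6 0 W
1 25/9 5 95/18 -25/18 -7 0 N
2 200/37 200/101 23900/3737 -100/37 -7 1 E
3 100/61 100/73 10350/4453 -50/61 -6 1 S
final -6 0 W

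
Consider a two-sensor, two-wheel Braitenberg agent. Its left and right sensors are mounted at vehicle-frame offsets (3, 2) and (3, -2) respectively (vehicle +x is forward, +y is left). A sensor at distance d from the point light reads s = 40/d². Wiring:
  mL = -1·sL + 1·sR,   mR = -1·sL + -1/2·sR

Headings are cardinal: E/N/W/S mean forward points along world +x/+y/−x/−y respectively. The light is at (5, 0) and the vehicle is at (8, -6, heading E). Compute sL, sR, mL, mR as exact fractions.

left sensor world pos  = (11, -4); dL² = 52
right sensor world pos = (11, -8); dR² = 100
sL = 40/52 = 10/13
sR = 40/100 = 2/5
mL = -1·sL + 1·sR = -24/65
mR = -1·sL + -1/2·sR = -63/65

10/13 2/5 -24/65 -63/65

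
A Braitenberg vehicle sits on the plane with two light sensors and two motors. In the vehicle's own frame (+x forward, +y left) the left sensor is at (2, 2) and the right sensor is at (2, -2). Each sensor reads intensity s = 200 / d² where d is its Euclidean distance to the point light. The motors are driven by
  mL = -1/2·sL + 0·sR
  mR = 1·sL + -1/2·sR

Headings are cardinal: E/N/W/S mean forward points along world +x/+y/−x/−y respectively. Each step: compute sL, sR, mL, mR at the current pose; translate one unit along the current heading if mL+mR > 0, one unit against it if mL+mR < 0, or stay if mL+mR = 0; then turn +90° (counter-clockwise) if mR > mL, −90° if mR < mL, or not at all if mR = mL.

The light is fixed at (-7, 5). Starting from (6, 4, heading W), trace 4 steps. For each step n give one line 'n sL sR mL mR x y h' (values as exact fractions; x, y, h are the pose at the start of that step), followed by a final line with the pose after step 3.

n=0: pose=(6,4,W); sL=20/13, sR=100/61; mL=-10/13, mR=570/793; mL+mR=-40/793 → advance -1; mR−mL=1180/793 → turn +1·90°
n=1: pose=(7,4,S); sL=40/53, sR=200/153; mL=-20/53, mR=820/8109; mL+mR=-2240/8109 → advance -1; mR−mL=3880/8109 → turn +1·90°
n=2: pose=(7,5,E); sL=10/13, sR=10/13; mL=-5/13, mR=5/13; mL+mR=0 → advance +0; mR−mL=10/13 → turn +1·90°
n=3: pose=(7,5,N); sL=50/37, sR=10/13; mL=-25/37, mR=465/481; mL+mR=140/481 → advance +1; mR−mL=790/481 → turn +1·90°

0 20/13 100/61 -10/13 570/793 6 4 W
1 40/53 200/153 -20/53 820/8109 7 4 S
2 10/13 10/13 -5/13 5/13 7 5 E
3 50/37 10/13 -25/37 465/481 7 5 N
final 7 6 W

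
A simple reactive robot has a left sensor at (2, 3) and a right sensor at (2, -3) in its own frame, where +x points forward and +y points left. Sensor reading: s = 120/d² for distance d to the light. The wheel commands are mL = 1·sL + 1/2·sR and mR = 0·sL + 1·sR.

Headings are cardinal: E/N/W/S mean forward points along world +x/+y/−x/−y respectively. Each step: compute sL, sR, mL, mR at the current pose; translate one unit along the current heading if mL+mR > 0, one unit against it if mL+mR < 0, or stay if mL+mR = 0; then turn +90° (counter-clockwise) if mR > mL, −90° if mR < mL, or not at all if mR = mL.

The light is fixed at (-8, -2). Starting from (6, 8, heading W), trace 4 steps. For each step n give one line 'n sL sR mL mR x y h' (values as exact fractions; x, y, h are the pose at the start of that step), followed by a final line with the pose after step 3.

0 120/193 120/313 49140/60409 120/313 6 8 W
1 30/61 3/10 783/1220 3/10 5 8 N
2 120/421 120/289 59940/121669 120/289 5 9 E
3 12/37 60/101 2322/3737 60/101 6 9 S
final 6 8 W

n=0: pose=(6,8,W); sL=120/193, sR=120/313; mL=49140/60409, mR=120/313; mL+mR=72300/60409 → advance +1; mR−mL=-25980/60409 → turn -1·90°
n=1: pose=(5,8,N); sL=30/61, sR=3/10; mL=783/1220, mR=3/10; mL+mR=1149/1220 → advance +1; mR−mL=-417/1220 → turn -1·90°
n=2: pose=(5,9,E); sL=120/421, sR=120/289; mL=59940/121669, mR=120/289; mL+mR=110460/121669 → advance +1; mR−mL=-9420/121669 → turn -1·90°
n=3: pose=(6,9,S); sL=12/37, sR=60/101; mL=2322/3737, mR=60/101; mL+mR=4542/3737 → advance +1; mR−mL=-102/3737 → turn -1·90°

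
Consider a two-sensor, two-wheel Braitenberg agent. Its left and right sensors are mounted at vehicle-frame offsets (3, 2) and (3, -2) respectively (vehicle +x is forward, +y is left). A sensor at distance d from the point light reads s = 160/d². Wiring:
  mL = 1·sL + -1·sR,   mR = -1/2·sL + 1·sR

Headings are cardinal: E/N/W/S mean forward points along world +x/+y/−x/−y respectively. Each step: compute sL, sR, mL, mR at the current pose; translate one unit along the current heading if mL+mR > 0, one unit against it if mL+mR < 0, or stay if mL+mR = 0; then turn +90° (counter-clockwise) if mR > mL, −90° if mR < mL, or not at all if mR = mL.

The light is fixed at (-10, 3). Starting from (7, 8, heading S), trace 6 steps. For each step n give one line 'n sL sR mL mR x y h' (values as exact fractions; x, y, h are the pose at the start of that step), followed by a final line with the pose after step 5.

0 32/73 160/229 -4352/16717 8016/16717 7 8 S
1 40/109 40/101 -320/11009 2340/11009 7 7 E
2 32/61 160/449 4608/27389 2576/27389 8 7 N
3 16/49 16/45 -64/2205 424/2205 8 8 E
4 160/353 32/101 4864/35653 3216/35653 9 8 N
5 40/137 8/25 -96/3425 596/3425 9 9 E
final 10 9 N

n=0: pose=(7,8,S); sL=32/73, sR=160/229; mL=-4352/16717, mR=8016/16717; mL+mR=16/73 → advance +1; mR−mL=12368/16717 → turn +1·90°
n=1: pose=(7,7,E); sL=40/109, sR=40/101; mL=-320/11009, mR=2340/11009; mL+mR=20/109 → advance +1; mR−mL=2660/11009 → turn +1·90°
n=2: pose=(8,7,N); sL=32/61, sR=160/449; mL=4608/27389, mR=2576/27389; mL+mR=16/61 → advance +1; mR−mL=-2032/27389 → turn -1·90°
n=3: pose=(8,8,E); sL=16/49, sR=16/45; mL=-64/2205, mR=424/2205; mL+mR=8/49 → advance +1; mR−mL=488/2205 → turn +1·90°
n=4: pose=(9,8,N); sL=160/353, sR=32/101; mL=4864/35653, mR=3216/35653; mL+mR=80/353 → advance +1; mR−mL=-1648/35653 → turn -1·90°
n=5: pose=(9,9,E); sL=40/137, sR=8/25; mL=-96/3425, mR=596/3425; mL+mR=20/137 → advance +1; mR−mL=692/3425 → turn +1·90°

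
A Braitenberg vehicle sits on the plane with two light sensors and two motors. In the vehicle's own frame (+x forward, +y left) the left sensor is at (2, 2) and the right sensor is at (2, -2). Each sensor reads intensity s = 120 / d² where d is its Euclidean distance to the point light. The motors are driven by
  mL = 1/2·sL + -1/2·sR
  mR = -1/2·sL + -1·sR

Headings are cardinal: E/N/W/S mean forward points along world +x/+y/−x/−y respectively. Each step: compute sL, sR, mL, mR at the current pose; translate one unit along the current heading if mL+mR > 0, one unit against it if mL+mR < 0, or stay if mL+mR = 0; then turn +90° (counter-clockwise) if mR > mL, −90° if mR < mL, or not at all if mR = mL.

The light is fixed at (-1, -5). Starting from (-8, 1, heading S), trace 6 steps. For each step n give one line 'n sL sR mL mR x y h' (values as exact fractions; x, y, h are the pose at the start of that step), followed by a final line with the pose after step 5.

n=0: pose=(-8,1,S); sL=120/41, sR=120/97; mL=3360/3977, mR=-10740/3977; mL+mR=-180/97 → advance -1; mR−mL=-14100/3977 → turn -1·90°
n=1: pose=(-8,2,W); sL=60/53, sR=20/27; mL=280/1431, mR=-1870/1431; mL+mR=-10/9 → advance -1; mR−mL=-2150/1431 → turn -1·90°
n=2: pose=(-7,2,N); sL=24/29, sR=120/97; mL=-576/2813, mR=-4644/2813; mL+mR=-180/97 → advance -1; mR−mL=-4068/2813 → turn -1·90°
n=3: pose=(-7,1,E); sL=3/2, sR=15/4; mL=-9/8, mR=-9/2; mL+mR=-45/8 → advance -1; mR−mL=-27/8 → turn -1·90°
n=4: pose=(-8,1,S); sL=120/41, sR=120/97; mL=3360/3977, mR=-10740/3977; mL+mR=-180/97 → advance -1; mR−mL=-14100/3977 → turn -1·90°
n=5: pose=(-8,2,W); sL=60/53, sR=20/27; mL=280/1431, mR=-1870/1431; mL+mR=-10/9 → advance -1; mR−mL=-2150/1431 → turn -1·90°

0 120/41 120/97 3360/3977 -10740/3977 -8 1 S
1 60/53 20/27 280/1431 -1870/1431 -8 2 W
2 24/29 120/97 -576/2813 -4644/2813 -7 2 N
3 3/2 15/4 -9/8 -9/2 -7 1 E
4 120/41 120/97 3360/3977 -10740/3977 -8 1 S
5 60/53 20/27 280/1431 -1870/1431 -8 2 W
final -7 2 N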